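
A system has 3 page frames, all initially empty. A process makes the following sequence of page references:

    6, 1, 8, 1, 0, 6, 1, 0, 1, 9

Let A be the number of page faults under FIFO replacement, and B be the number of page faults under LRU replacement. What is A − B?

Under FIFO: F F F . F F F . . F → 7 faults.
Under LRU: F F F . F F . . . F → 6 faults.
A − B = 7 − 6 = 1.

1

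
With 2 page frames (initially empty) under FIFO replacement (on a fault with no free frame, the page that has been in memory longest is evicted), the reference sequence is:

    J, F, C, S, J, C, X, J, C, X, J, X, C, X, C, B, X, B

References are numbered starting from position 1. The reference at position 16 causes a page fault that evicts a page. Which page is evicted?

pos 1: J -> fault, frames [J]
pos 2: F -> fault, frames [J, F]
pos 3: C -> fault, evict J, frames [F, C]
pos 4: S -> fault, evict F, frames [C, S]
pos 5: J -> fault, evict C, frames [S, J]
pos 6: C -> fault, evict S, frames [J, C]
pos 7: X -> fault, evict J, frames [C, X]
pos 8: J -> fault, evict C, frames [X, J]
pos 9: C -> fault, evict X, frames [J, C]
pos 10: X -> fault, evict J, frames [C, X]
pos 11: J -> fault, evict C, frames [X, J]
pos 12: X -> hit
pos 13: C -> fault, evict X, frames [J, C]
pos 14: X -> fault, evict J, frames [C, X]
pos 15: C -> hit
pos 16: B -> fault, evict C, frames [X, B]
At position 16, page C is evicted.

C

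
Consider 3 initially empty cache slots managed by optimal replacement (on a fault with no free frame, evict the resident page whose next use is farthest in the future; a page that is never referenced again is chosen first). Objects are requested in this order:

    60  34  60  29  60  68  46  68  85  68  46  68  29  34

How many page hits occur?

60 -> miss, frames [60]
34 -> miss, frames [60, 34]
60 -> hit
29 -> miss, frames [60, 34, 29]
60 -> hit
68 -> miss, evict 60, frames [34, 29, 68]
46 -> miss, evict 34, frames [29, 68, 46]
68 -> hit
85 -> miss, evict 29, frames [68, 46, 85]
68 -> hit
46 -> hit
68 -> hit
29 -> miss, evict 85, frames [68, 46, 29]
34 -> miss, evict 29, frames [68, 46, 34]
Hits: 6.

6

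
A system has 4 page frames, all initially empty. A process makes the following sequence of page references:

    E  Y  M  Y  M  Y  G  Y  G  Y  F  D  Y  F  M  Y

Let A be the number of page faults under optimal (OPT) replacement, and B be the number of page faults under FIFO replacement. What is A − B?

Under OPT: F F F . . . F . . . F F . . . . → 6 faults.
Under FIFO: F F F . . . F . . . F F F . F . → 8 faults.
A − B = 6 − 8 = -2.

-2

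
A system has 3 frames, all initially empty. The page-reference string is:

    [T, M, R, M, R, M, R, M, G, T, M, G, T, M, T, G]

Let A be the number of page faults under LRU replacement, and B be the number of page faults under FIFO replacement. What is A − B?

Under LRU: F F F . . . . . F F . . . . . . → 5 faults.
Under FIFO: F F F . . . . . F F F . . . . . → 6 faults.
A − B = 5 − 6 = -1.

-1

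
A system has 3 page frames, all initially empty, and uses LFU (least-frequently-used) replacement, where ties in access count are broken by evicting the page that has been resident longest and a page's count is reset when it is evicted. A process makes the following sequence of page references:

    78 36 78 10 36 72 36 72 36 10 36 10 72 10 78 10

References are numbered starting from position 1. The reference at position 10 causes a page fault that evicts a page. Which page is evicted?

78

pos 1: 78: miss, frames [78]
pos 2: 36: miss, frames [78, 36]
pos 3: 78: hit
pos 4: 10: miss, frames [78, 36, 10]
pos 5: 36: hit
pos 6: 72: miss, evict 10, frames [78, 36, 72]
pos 7: 36: hit
pos 8: 72: hit
pos 9: 36: hit
pos 10: 10: miss, evict 78, frames [36, 72, 10]
At position 10, page 78 is evicted.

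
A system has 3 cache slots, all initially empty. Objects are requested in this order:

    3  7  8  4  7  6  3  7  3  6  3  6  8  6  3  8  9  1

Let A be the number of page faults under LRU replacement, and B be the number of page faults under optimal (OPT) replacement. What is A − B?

Under LRU: F F F F . F F . . . . . F . . . F F → 9 faults.
Under OPT: F F F F . F . . . . . . F . . . F F → 8 faults.
A − B = 9 − 8 = 1.

1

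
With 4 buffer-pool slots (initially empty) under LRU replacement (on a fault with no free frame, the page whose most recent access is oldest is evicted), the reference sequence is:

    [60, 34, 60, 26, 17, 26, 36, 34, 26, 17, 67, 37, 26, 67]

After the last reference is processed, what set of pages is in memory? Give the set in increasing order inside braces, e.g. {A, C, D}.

{17, 26, 37, 67}

60 -> fault, frames {60}
34 -> fault, frames {60,34}
60 -> hit
26 -> fault, frames {34,60,26}
17 -> fault, frames {34,60,26,17}
26 -> hit
36 -> fault, evict 34, frames {60,17,26,36}
34 -> fault, evict 60, frames {17,26,36,34}
26 -> hit
17 -> hit
67 -> fault, evict 36, frames {34,26,17,67}
37 -> fault, evict 34, frames {26,17,67,37}
26 -> hit
67 -> hit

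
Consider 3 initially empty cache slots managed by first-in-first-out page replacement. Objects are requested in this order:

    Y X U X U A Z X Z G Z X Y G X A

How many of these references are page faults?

9

Y: fault, frames [Y]
X: fault, frames [Y, X]
U: fault, frames [Y, X, U]
X: hit
U: hit
A: fault, evict Y, frames [X, U, A]
Z: fault, evict X, frames [U, A, Z]
X: fault, evict U, frames [A, Z, X]
Z: hit
G: fault, evict A, frames [Z, X, G]
Z: hit
X: hit
Y: fault, evict Z, frames [X, G, Y]
G: hit
X: hit
A: fault, evict X, frames [G, Y, A]
Page faults: 9.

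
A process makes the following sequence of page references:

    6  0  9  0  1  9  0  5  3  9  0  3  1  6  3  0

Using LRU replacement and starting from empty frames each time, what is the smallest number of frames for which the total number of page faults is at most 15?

2

f=1: 16 faults
f=2: 15 faults
f=3: 11 faults
f=4: 8 faults
f=5: 7 faults
f=6: 6 faults
Smallest f with faults ≤ 15 is 2.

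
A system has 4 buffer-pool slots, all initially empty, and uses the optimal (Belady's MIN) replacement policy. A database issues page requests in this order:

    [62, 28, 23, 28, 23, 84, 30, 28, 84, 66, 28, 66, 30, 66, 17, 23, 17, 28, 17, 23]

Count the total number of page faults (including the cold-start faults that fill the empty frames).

7

62 -> fault, frames [62]
28 -> fault, frames [62, 28]
23 -> fault, frames [62, 28, 23]
28 -> hit
23 -> hit
84 -> fault, frames [62, 28, 23, 84]
30 -> fault, evict 62, frames [28, 23, 84, 30]
28 -> hit
84 -> hit
66 -> fault, evict 84, frames [28, 23, 30, 66]
28 -> hit
66 -> hit
30 -> hit
66 -> hit
17 -> fault, evict 66, frames [28, 23, 30, 17]
23 -> hit
17 -> hit
28 -> hit
17 -> hit
23 -> hit
Page faults: 7.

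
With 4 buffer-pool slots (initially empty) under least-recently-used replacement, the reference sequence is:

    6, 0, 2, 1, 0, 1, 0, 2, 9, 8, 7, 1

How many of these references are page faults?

8

6 -> miss, frames [6]
0 -> miss, frames [6, 0]
2 -> miss, frames [6, 0, 2]
1 -> miss, frames [6, 0, 2, 1]
0 -> hit
1 -> hit
0 -> hit
2 -> hit
9 -> miss, evict 6, frames [1, 0, 2, 9]
8 -> miss, evict 1, frames [0, 2, 9, 8]
7 -> miss, evict 0, frames [2, 9, 8, 7]
1 -> miss, evict 2, frames [9, 8, 7, 1]
Page faults: 8.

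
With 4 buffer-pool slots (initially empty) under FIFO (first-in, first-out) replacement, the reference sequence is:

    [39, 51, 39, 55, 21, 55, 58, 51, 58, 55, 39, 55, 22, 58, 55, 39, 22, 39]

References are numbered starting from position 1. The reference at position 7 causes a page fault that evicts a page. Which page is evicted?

39

pos 1: 39 -> miss, frames {39}
pos 2: 51 -> miss, frames {39,51}
pos 3: 39 -> hit
pos 4: 55 -> miss, frames {39,51,55}
pos 5: 21 -> miss, frames {39,51,55,21}
pos 6: 55 -> hit
pos 7: 58 -> miss, evict 39, frames {51,55,21,58}
At position 7, page 39 is evicted.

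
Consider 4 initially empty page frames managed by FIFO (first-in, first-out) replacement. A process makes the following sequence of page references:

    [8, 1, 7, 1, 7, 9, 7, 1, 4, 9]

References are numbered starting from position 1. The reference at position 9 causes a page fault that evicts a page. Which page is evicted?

pos 1: 8 → fault, frames {8}
pos 2: 1 → fault, frames {8,1}
pos 3: 7 → fault, frames {8,1,7}
pos 4: 1 → hit
pos 5: 7 → hit
pos 6: 9 → fault, frames {8,1,7,9}
pos 7: 7 → hit
pos 8: 1 → hit
pos 9: 4 → fault, evict 8, frames {1,7,9,4}
At position 9, page 8 is evicted.

8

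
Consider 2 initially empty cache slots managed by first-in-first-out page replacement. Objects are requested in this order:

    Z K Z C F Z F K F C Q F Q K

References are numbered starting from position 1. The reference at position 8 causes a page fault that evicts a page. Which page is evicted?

F

pos 1: Z → miss, frames {Z}
pos 2: K → miss, frames {Z,K}
pos 3: Z → hit
pos 4: C → miss, evict Z, frames {K,C}
pos 5: F → miss, evict K, frames {C,F}
pos 6: Z → miss, evict C, frames {F,Z}
pos 7: F → hit
pos 8: K → miss, evict F, frames {Z,K}
At position 8, page F is evicted.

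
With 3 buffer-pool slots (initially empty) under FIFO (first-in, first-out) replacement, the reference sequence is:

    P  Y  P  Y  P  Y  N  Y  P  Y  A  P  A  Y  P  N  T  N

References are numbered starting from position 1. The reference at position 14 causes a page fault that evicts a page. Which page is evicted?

pos 1: P -> fault, frames (P)
pos 2: Y -> fault, frames (P Y)
pos 3: P -> hit
pos 4: Y -> hit
pos 5: P -> hit
pos 6: Y -> hit
pos 7: N -> fault, frames (P Y N)
pos 8: Y -> hit
pos 9: P -> hit
pos 10: Y -> hit
pos 11: A -> fault, evict P, frames (Y N A)
pos 12: P -> fault, evict Y, frames (N A P)
pos 13: A -> hit
pos 14: Y -> fault, evict N, frames (A P Y)
At position 14, page N is evicted.

N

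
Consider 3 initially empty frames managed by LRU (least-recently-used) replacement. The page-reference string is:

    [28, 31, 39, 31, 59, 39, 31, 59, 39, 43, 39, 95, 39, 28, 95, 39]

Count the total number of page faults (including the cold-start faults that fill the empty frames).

7

28 -> fault, frames (28)
31 -> fault, frames (28 31)
39 -> fault, frames (28 31 39)
31 -> hit
59 -> fault, evict 28, frames (39 31 59)
39 -> hit
31 -> hit
59 -> hit
39 -> hit
43 -> fault, evict 31, frames (59 39 43)
39 -> hit
95 -> fault, evict 59, frames (43 39 95)
39 -> hit
28 -> fault, evict 43, frames (95 39 28)
95 -> hit
39 -> hit
Page faults: 7.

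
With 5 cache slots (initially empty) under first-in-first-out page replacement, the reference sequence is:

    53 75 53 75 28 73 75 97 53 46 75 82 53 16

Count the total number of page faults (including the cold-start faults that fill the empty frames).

53 -> fault, frames [53]
75 -> fault, frames [53, 75]
53 -> hit
75 -> hit
28 -> fault, frames [53, 75, 28]
73 -> fault, frames [53, 75, 28, 73]
75 -> hit
97 -> fault, frames [53, 75, 28, 73, 97]
53 -> hit
46 -> fault, evict 53, frames [75, 28, 73, 97, 46]
75 -> hit
82 -> fault, evict 75, frames [28, 73, 97, 46, 82]
53 -> fault, evict 28, frames [73, 97, 46, 82, 53]
16 -> fault, evict 73, frames [97, 46, 82, 53, 16]
Page faults: 9.

9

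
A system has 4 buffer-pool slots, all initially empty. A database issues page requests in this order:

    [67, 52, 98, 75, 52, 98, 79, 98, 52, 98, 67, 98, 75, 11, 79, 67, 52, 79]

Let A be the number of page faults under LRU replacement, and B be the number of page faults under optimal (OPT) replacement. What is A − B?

Under LRU: F F F F . . F . . . F . F F F F F . → 11 faults.
Under OPT: F F F F . . F . . . . . F F . . . . → 7 faults.
A − B = 11 − 7 = 4.

4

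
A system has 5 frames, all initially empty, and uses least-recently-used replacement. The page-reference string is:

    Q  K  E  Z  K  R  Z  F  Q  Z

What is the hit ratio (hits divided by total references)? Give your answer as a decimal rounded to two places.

0.30

Q -> miss, frames {Q}
K -> miss, frames {Q,K}
E -> miss, frames {Q,K,E}
Z -> miss, frames {Q,K,E,Z}
K -> hit
R -> miss, frames {Q,E,Z,K,R}
Z -> hit
F -> miss, evict Q, frames {E,K,R,Z,F}
Q -> miss, evict E, frames {K,R,Z,F,Q}
Z -> hit
Hits: 3 of 10 references → 3/10 = 0.3000.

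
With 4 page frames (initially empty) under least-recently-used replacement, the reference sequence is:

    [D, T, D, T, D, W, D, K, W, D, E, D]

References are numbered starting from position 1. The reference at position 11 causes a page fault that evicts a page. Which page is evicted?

pos 1: D -> fault, frames [D]
pos 2: T -> fault, frames [D, T]
pos 3: D -> hit
pos 4: T -> hit
pos 5: D -> hit
pos 6: W -> fault, frames [T, D, W]
pos 7: D -> hit
pos 8: K -> fault, frames [T, W, D, K]
pos 9: W -> hit
pos 10: D -> hit
pos 11: E -> fault, evict T, frames [K, W, D, E]
At position 11, page T is evicted.

T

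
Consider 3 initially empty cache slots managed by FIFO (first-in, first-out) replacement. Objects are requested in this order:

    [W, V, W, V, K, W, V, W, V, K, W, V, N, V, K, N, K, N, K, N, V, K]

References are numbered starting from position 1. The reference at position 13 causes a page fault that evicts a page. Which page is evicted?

W

pos 1: W → fault, frames {W}
pos 2: V → fault, frames {W,V}
pos 3: W → hit
pos 4: V → hit
pos 5: K → fault, frames {W,V,K}
pos 6: W → hit
pos 7: V → hit
pos 8: W → hit
pos 9: V → hit
pos 10: K → hit
pos 11: W → hit
pos 12: V → hit
pos 13: N → fault, evict W, frames {V,K,N}
At position 13, page W is evicted.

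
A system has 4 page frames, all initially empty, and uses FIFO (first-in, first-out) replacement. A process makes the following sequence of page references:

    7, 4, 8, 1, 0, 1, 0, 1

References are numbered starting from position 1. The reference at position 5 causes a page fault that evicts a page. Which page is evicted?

pos 1: 7 -> miss, frames {7}
pos 2: 4 -> miss, frames {7,4}
pos 3: 8 -> miss, frames {7,4,8}
pos 4: 1 -> miss, frames {7,4,8,1}
pos 5: 0 -> miss, evict 7, frames {4,8,1,0}
At position 5, page 7 is evicted.

7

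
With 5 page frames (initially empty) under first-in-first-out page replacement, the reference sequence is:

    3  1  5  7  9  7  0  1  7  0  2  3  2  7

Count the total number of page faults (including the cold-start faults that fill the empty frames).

3: fault, frames (3)
1: fault, frames (3 1)
5: fault, frames (3 1 5)
7: fault, frames (3 1 5 7)
9: fault, frames (3 1 5 7 9)
7: hit
0: fault, evict 3, frames (1 5 7 9 0)
1: hit
7: hit
0: hit
2: fault, evict 1, frames (5 7 9 0 2)
3: fault, evict 5, frames (7 9 0 2 3)
2: hit
7: hit
Page faults: 8.

8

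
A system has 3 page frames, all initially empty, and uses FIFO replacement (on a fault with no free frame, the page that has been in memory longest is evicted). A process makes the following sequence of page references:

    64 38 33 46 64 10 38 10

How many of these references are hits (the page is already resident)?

1

64 -> miss, frames [64]
38 -> miss, frames [64, 38]
33 -> miss, frames [64, 38, 33]
46 -> miss, evict 64, frames [38, 33, 46]
64 -> miss, evict 38, frames [33, 46, 64]
10 -> miss, evict 33, frames [46, 64, 10]
38 -> miss, evict 46, frames [64, 10, 38]
10 -> hit
Hits: 1.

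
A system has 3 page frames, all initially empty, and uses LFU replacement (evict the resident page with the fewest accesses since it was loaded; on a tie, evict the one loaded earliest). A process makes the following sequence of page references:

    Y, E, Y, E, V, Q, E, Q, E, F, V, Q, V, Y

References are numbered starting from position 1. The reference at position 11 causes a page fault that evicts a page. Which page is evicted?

pos 1: Y: fault, frames (Y)
pos 2: E: fault, frames (Y E)
pos 3: Y: hit
pos 4: E: hit
pos 5: V: fault, frames (Y E V)
pos 6: Q: fault, evict V, frames (Y E Q)
pos 7: E: hit
pos 8: Q: hit
pos 9: E: hit
pos 10: F: fault, evict Y, frames (E Q F)
pos 11: V: fault, evict F, frames (E Q V)
At position 11, page F is evicted.

F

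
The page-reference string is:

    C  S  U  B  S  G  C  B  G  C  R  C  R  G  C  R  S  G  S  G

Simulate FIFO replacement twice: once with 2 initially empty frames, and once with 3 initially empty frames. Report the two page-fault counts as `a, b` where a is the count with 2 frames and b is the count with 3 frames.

2 frames: F F F F F F F F F F F . . F F F F F . . → 16 faults.
3 frames: F F F F . F F . . . F . . . . . F F . . → 9 faults.
9 < 16: adding a frame reduced faults, as is typical.

16, 9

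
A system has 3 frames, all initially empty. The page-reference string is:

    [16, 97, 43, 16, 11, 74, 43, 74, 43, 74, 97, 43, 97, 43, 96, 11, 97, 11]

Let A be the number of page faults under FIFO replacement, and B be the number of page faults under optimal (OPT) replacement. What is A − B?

Under FIFO: F F F . F F . . . . F F . . F F F . → 10 faults.
Under OPT: F F F . F F . . . . . . . . F F . . → 7 faults.
A − B = 10 − 7 = 3.

3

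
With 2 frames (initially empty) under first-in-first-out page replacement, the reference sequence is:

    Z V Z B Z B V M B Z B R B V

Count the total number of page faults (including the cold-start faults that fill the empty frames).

Z → miss, frames (Z)
V → miss, frames (Z V)
Z → hit
B → miss, evict Z, frames (V B)
Z → miss, evict V, frames (B Z)
B → hit
V → miss, evict B, frames (Z V)
M → miss, evict Z, frames (V M)
B → miss, evict V, frames (M B)
Z → miss, evict M, frames (B Z)
B → hit
R → miss, evict B, frames (Z R)
B → miss, evict Z, frames (R B)
V → miss, evict R, frames (B V)
Page faults: 11.

11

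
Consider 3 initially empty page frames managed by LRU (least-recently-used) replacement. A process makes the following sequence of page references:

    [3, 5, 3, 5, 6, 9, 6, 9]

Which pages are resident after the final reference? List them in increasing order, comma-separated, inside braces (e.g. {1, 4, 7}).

3 → miss, frames {3}
5 → miss, frames {3,5}
3 → hit
5 → hit
6 → miss, frames {3,5,6}
9 → miss, evict 3, frames {5,6,9}
6 → hit
9 → hit

{5, 6, 9}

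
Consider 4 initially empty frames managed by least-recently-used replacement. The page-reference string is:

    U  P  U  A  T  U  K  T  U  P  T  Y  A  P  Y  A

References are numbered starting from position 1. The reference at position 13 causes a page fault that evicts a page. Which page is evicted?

pos 1: U: miss, frames {U}
pos 2: P: miss, frames {U,P}
pos 3: U: hit
pos 4: A: miss, frames {P,U,A}
pos 5: T: miss, frames {P,U,A,T}
pos 6: U: hit
pos 7: K: miss, evict P, frames {A,T,U,K}
pos 8: T: hit
pos 9: U: hit
pos 10: P: miss, evict A, frames {K,T,U,P}
pos 11: T: hit
pos 12: Y: miss, evict K, frames {U,P,T,Y}
pos 13: A: miss, evict U, frames {P,T,Y,A}
At position 13, page U is evicted.

U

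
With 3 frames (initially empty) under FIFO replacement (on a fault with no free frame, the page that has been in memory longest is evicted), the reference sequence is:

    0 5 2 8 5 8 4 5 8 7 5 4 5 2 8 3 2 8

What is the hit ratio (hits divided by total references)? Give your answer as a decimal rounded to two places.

0 → miss, frames [0]
5 → miss, frames [0, 5]
2 → miss, frames [0, 5, 2]
8 → miss, evict 0, frames [5, 2, 8]
5 → hit
8 → hit
4 → miss, evict 5, frames [2, 8, 4]
5 → miss, evict 2, frames [8, 4, 5]
8 → hit
7 → miss, evict 8, frames [4, 5, 7]
5 → hit
4 → hit
5 → hit
2 → miss, evict 4, frames [5, 7, 2]
8 → miss, evict 5, frames [7, 2, 8]
3 → miss, evict 7, frames [2, 8, 3]
2 → hit
8 → hit
Hits: 8 of 18 references → 8/18 = 0.4444.

0.44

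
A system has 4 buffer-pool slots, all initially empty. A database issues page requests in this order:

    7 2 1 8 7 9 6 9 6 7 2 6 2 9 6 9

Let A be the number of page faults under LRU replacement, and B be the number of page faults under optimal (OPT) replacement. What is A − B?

Under LRU: F F F F . F F . . . F . . . . . → 7 faults.
Under OPT: F F F F . F F . . . . . . . . . → 6 faults.
A − B = 7 − 6 = 1.

1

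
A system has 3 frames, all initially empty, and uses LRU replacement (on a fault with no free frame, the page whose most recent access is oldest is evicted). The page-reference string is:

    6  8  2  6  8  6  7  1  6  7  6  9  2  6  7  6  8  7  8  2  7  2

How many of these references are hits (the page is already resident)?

12

6 -> fault, frames [6]
8 -> fault, frames [6, 8]
2 -> fault, frames [6, 8, 2]
6 -> hit
8 -> hit
6 -> hit
7 -> fault, evict 2, frames [8, 6, 7]
1 -> fault, evict 8, frames [6, 7, 1]
6 -> hit
7 -> hit
6 -> hit
9 -> fault, evict 1, frames [7, 6, 9]
2 -> fault, evict 7, frames [6, 9, 2]
6 -> hit
7 -> fault, evict 9, frames [2, 6, 7]
6 -> hit
8 -> fault, evict 2, frames [7, 6, 8]
7 -> hit
8 -> hit
2 -> fault, evict 6, frames [7, 8, 2]
7 -> hit
2 -> hit
Hits: 12.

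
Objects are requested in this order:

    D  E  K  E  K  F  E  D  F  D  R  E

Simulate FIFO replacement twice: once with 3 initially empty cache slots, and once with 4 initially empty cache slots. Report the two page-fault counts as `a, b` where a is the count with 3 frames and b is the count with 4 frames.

3 frames: F F F . . F . F . . F F → 7 faults.
4 frames: F F F . . F . . . . F . → 5 faults.
5 < 7: adding a frame reduced faults, as is typical.

7, 5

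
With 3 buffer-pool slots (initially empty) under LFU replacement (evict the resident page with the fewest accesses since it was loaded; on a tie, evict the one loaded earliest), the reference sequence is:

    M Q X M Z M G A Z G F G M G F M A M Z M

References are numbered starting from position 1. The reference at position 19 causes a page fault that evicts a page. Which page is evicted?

pos 1: M -> miss, frames {M}
pos 2: Q -> miss, frames {M,Q}
pos 3: X -> miss, frames {M,Q,X}
pos 4: M -> hit
pos 5: Z -> miss, evict Q, frames {M,X,Z}
pos 6: M -> hit
pos 7: G -> miss, evict X, frames {M,Z,G}
pos 8: A -> miss, evict Z, frames {M,G,A}
pos 9: Z -> miss, evict G, frames {M,A,Z}
pos 10: G -> miss, evict A, frames {M,Z,G}
pos 11: F -> miss, evict Z, frames {M,G,F}
pos 12: G -> hit
pos 13: M -> hit
pos 14: G -> hit
pos 15: F -> hit
pos 16: M -> hit
pos 17: A -> miss, evict F, frames {M,G,A}
pos 18: M -> hit
pos 19: Z -> miss, evict A, frames {M,G,Z}
At position 19, page A is evicted.

A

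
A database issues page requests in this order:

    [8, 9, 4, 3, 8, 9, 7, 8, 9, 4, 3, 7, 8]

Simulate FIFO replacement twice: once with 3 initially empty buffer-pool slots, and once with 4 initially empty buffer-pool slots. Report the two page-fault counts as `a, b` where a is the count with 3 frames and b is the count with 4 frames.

10, 11

3 frames: F F F F F F F . . F F . F → 10 faults.
4 frames: F F F F . . F F F F F F F → 11 faults.
11 > 10: adding a frame increased faults — Belady's anomaly.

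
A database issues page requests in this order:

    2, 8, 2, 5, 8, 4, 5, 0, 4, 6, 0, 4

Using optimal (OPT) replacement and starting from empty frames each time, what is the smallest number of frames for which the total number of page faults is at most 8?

2

f=1: 12 faults
f=2: 7 faults
f=3: 6 faults
f=4: 6 faults
f=5: 6 faults
f=6: 6 faults
Smallest f with faults ≤ 8 is 2.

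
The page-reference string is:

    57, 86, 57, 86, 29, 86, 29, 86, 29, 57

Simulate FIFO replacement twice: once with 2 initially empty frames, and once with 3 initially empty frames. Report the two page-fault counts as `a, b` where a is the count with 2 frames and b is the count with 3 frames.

2 frames: F F . . F . . . . F → 4 faults.
3 frames: F F . . F . . . . . → 3 faults.
3 < 4: adding a frame reduced faults, as is typical.

4, 3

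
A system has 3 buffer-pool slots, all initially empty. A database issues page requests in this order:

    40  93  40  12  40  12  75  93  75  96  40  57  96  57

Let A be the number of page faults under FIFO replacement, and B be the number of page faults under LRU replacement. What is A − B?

-1

Under FIFO: F F . F . . F . . F F F . . → 7 faults.
Under LRU: F F . F . . F F . F F F . . → 8 faults.
A − B = 7 − 8 = -1.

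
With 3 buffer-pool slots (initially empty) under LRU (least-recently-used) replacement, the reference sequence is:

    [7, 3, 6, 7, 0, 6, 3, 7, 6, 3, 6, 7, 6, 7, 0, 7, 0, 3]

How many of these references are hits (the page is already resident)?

7 → fault, frames {7}
3 → fault, frames {7,3}
6 → fault, frames {7,3,6}
7 → hit
0 → fault, evict 3, frames {6,7,0}
6 → hit
3 → fault, evict 7, frames {0,6,3}
7 → fault, evict 0, frames {6,3,7}
6 → hit
3 → hit
6 → hit
7 → hit
6 → hit
7 → hit
0 → fault, evict 3, frames {6,7,0}
7 → hit
0 → hit
3 → fault, evict 6, frames {7,0,3}
Hits: 10.

10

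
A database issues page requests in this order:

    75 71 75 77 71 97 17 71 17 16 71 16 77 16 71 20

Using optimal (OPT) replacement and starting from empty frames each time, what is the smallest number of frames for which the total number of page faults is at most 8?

f=1: 16 faults
f=2: 9 faults
f=3: 7 faults
f=4: 7 faults
f=5: 7 faults
f=6: 7 faults
f=7: 7 faults
Smallest f with faults ≤ 8 is 3.

3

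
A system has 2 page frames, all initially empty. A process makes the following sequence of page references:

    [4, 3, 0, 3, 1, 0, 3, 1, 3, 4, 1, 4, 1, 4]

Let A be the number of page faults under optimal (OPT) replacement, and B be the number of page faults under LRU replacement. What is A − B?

-3

Under OPT: F F F . F . F . . F . . . . → 6 faults.
Under LRU: F F F . F F F F . F F . . . → 9 faults.
A − B = 6 − 9 = -3.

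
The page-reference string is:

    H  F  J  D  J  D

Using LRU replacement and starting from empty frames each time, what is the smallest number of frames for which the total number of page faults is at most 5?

f=1: 6 faults
f=2: 4 faults
f=3: 4 faults
f=4: 4 faults
Smallest f with faults ≤ 5 is 2.

2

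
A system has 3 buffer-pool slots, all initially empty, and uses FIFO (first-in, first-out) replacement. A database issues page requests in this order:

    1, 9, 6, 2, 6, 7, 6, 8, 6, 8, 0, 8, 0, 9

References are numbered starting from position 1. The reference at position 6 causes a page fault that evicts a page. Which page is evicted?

pos 1: 1 -> fault, frames {1}
pos 2: 9 -> fault, frames {1,9}
pos 3: 6 -> fault, frames {1,9,6}
pos 4: 2 -> fault, evict 1, frames {9,6,2}
pos 5: 6 -> hit
pos 6: 7 -> fault, evict 9, frames {6,2,7}
At position 6, page 9 is evicted.

9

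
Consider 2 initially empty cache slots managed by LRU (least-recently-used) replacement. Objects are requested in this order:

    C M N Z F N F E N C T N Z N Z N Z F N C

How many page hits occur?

C: miss, frames {C}
M: miss, frames {C,M}
N: miss, evict C, frames {M,N}
Z: miss, evict M, frames {N,Z}
F: miss, evict N, frames {Z,F}
N: miss, evict Z, frames {F,N}
F: hit
E: miss, evict N, frames {F,E}
N: miss, evict F, frames {E,N}
C: miss, evict E, frames {N,C}
T: miss, evict N, frames {C,T}
N: miss, evict C, frames {T,N}
Z: miss, evict T, frames {N,Z}
N: hit
Z: hit
N: hit
Z: hit
F: miss, evict N, frames {Z,F}
N: miss, evict Z, frames {F,N}
C: miss, evict F, frames {N,C}
Hits: 5.

5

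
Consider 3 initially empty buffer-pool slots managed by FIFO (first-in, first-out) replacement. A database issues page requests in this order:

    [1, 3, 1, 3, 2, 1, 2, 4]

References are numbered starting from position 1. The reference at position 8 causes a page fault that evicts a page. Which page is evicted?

pos 1: 1 -> fault, frames [1]
pos 2: 3 -> fault, frames [1, 3]
pos 3: 1 -> hit
pos 4: 3 -> hit
pos 5: 2 -> fault, frames [1, 3, 2]
pos 6: 1 -> hit
pos 7: 2 -> hit
pos 8: 4 -> fault, evict 1, frames [3, 2, 4]
At position 8, page 1 is evicted.

1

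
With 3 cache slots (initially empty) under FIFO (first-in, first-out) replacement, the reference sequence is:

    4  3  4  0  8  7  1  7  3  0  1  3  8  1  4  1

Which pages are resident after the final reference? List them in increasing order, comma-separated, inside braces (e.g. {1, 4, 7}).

{1, 4, 8}

4 -> fault, frames {4}
3 -> fault, frames {4,3}
4 -> hit
0 -> fault, frames {4,3,0}
8 -> fault, evict 4, frames {3,0,8}
7 -> fault, evict 3, frames {0,8,7}
1 -> fault, evict 0, frames {8,7,1}
7 -> hit
3 -> fault, evict 8, frames {7,1,3}
0 -> fault, evict 7, frames {1,3,0}
1 -> hit
3 -> hit
8 -> fault, evict 1, frames {3,0,8}
1 -> fault, evict 3, frames {0,8,1}
4 -> fault, evict 0, frames {8,1,4}
1 -> hit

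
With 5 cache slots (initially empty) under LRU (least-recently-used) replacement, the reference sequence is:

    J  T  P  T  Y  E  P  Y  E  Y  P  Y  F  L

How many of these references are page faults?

7

J -> miss, frames [J]
T -> miss, frames [J, T]
P -> miss, frames [J, T, P]
T -> hit
Y -> miss, frames [J, P, T, Y]
E -> miss, frames [J, P, T, Y, E]
P -> hit
Y -> hit
E -> hit
Y -> hit
P -> hit
Y -> hit
F -> miss, evict J, frames [T, E, P, Y, F]
L -> miss, evict T, frames [E, P, Y, F, L]
Page faults: 7.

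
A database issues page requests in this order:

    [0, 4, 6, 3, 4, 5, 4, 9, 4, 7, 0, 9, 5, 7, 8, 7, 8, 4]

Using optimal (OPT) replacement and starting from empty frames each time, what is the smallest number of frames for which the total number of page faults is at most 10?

3

f=1: 18 faults
f=2: 12 faults
f=3: 10 faults
f=4: 9 faults
f=5: 8 faults
f=6: 8 faults
f=7: 8 faults
f=8: 8 faults
Smallest f with faults ≤ 10 is 3.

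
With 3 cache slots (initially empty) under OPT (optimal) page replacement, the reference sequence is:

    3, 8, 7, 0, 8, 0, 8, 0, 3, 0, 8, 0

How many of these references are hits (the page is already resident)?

8

3 → fault, frames {3}
8 → fault, frames {3,8}
7 → fault, frames {3,8,7}
0 → fault, evict 7, frames {3,8,0}
8 → hit
0 → hit
8 → hit
0 → hit
3 → hit
0 → hit
8 → hit
0 → hit
Hits: 8.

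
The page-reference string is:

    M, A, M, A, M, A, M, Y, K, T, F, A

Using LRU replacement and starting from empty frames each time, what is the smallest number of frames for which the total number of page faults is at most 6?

f=1: 12 faults
f=2: 7 faults
f=3: 7 faults
f=4: 7 faults
f=5: 7 faults
f=6: 6 faults
Smallest f with faults ≤ 6 is 6.

6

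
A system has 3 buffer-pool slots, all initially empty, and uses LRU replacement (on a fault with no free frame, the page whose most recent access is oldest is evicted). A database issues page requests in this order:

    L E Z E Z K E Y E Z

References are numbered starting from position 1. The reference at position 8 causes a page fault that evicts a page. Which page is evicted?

Z

pos 1: L → miss, frames [L]
pos 2: E → miss, frames [L, E]
pos 3: Z → miss, frames [L, E, Z]
pos 4: E → hit
pos 5: Z → hit
pos 6: K → miss, evict L, frames [E, Z, K]
pos 7: E → hit
pos 8: Y → miss, evict Z, frames [K, E, Y]
At position 8, page Z is evicted.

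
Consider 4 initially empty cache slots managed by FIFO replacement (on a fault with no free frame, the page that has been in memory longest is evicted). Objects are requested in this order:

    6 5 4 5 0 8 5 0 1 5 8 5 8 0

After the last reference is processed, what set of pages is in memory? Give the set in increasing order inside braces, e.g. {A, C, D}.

{0, 1, 5, 8}

6 -> fault, frames {6}
5 -> fault, frames {6,5}
4 -> fault, frames {6,5,4}
5 -> hit
0 -> fault, frames {6,5,4,0}
8 -> fault, evict 6, frames {5,4,0,8}
5 -> hit
0 -> hit
1 -> fault, evict 5, frames {4,0,8,1}
5 -> fault, evict 4, frames {0,8,1,5}
8 -> hit
5 -> hit
8 -> hit
0 -> hit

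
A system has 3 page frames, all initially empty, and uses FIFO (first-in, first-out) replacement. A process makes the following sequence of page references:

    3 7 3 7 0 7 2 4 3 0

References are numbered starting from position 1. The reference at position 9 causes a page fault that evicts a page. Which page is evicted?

0

pos 1: 3 → fault, frames (3)
pos 2: 7 → fault, frames (3 7)
pos 3: 3 → hit
pos 4: 7 → hit
pos 5: 0 → fault, frames (3 7 0)
pos 6: 7 → hit
pos 7: 2 → fault, evict 3, frames (7 0 2)
pos 8: 4 → fault, evict 7, frames (0 2 4)
pos 9: 3 → fault, evict 0, frames (2 4 3)
At position 9, page 0 is evicted.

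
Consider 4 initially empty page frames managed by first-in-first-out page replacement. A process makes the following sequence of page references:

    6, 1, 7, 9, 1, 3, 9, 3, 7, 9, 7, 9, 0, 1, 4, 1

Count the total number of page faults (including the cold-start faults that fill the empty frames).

8

6 -> fault, frames (6)
1 -> fault, frames (6 1)
7 -> fault, frames (6 1 7)
9 -> fault, frames (6 1 7 9)
1 -> hit
3 -> fault, evict 6, frames (1 7 9 3)
9 -> hit
3 -> hit
7 -> hit
9 -> hit
7 -> hit
9 -> hit
0 -> fault, evict 1, frames (7 9 3 0)
1 -> fault, evict 7, frames (9 3 0 1)
4 -> fault, evict 9, frames (3 0 1 4)
1 -> hit
Page faults: 8.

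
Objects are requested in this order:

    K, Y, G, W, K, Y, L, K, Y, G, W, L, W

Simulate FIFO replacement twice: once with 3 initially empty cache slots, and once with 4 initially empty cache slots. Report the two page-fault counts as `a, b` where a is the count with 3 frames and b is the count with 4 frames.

9, 10

3 frames: F F F F F F F . . F F . . → 9 faults.
4 frames: F F F F . . F F F F F F . → 10 faults.
10 > 9: adding a frame increased faults — Belady's anomaly.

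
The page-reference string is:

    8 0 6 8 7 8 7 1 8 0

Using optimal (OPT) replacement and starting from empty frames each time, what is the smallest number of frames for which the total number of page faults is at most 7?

f=1: 10 faults
f=2: 6 faults
f=3: 5 faults
f=4: 5 faults
f=5: 5 faults
Smallest f with faults ≤ 7 is 2.

2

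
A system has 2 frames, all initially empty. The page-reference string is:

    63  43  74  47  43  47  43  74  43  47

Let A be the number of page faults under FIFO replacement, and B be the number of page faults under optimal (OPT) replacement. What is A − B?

1

Under FIFO: F F F F F . . F . F → 7 faults.
Under OPT: F F F F . . . F . F → 6 faults.
A − B = 7 − 6 = 1.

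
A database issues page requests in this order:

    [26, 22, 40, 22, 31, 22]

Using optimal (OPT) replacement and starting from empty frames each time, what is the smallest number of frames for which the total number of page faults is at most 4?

2

f=1: 6 faults
f=2: 4 faults
f=3: 4 faults
f=4: 4 faults
Smallest f with faults ≤ 4 is 2.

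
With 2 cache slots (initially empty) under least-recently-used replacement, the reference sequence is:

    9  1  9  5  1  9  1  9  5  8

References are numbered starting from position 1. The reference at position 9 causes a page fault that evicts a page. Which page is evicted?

pos 1: 9 → miss, frames (9)
pos 2: 1 → miss, frames (9 1)
pos 3: 9 → hit
pos 4: 5 → miss, evict 1, frames (9 5)
pos 5: 1 → miss, evict 9, frames (5 1)
pos 6: 9 → miss, evict 5, frames (1 9)
pos 7: 1 → hit
pos 8: 9 → hit
pos 9: 5 → miss, evict 1, frames (9 5)
At position 9, page 1 is evicted.

1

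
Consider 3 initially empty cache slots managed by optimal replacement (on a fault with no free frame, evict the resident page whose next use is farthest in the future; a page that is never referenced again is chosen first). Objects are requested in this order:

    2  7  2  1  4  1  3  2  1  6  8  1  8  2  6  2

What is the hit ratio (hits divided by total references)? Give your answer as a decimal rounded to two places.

2 -> miss, frames (2)
7 -> miss, frames (2 7)
2 -> hit
1 -> miss, frames (2 7 1)
4 -> miss, evict 7, frames (2 1 4)
1 -> hit
3 -> miss, evict 4, frames (2 1 3)
2 -> hit
1 -> hit
6 -> miss, evict 3, frames (2 1 6)
8 -> miss, evict 6, frames (2 1 8)
1 -> hit
8 -> hit
2 -> hit
6 -> miss, evict 8, frames (2 1 6)
2 -> hit
Hits: 8 of 16 references → 8/16 = 0.5000.

0.50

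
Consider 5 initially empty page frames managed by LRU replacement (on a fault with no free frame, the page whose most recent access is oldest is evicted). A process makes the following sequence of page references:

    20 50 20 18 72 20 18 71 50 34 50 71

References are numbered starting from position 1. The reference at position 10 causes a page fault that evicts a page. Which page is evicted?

72

pos 1: 20 -> fault, frames [20]
pos 2: 50 -> fault, frames [20, 50]
pos 3: 20 -> hit
pos 4: 18 -> fault, frames [50, 20, 18]
pos 5: 72 -> fault, frames [50, 20, 18, 72]
pos 6: 20 -> hit
pos 7: 18 -> hit
pos 8: 71 -> fault, frames [50, 72, 20, 18, 71]
pos 9: 50 -> hit
pos 10: 34 -> fault, evict 72, frames [20, 18, 71, 50, 34]
At position 10, page 72 is evicted.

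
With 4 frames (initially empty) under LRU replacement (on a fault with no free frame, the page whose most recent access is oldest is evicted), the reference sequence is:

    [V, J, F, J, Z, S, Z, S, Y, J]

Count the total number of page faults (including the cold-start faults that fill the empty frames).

6

V: fault, frames {V}
J: fault, frames {V,J}
F: fault, frames {V,J,F}
J: hit
Z: fault, frames {V,F,J,Z}
S: fault, evict V, frames {F,J,Z,S}
Z: hit
S: hit
Y: fault, evict F, frames {J,Z,S,Y}
J: hit
Page faults: 6.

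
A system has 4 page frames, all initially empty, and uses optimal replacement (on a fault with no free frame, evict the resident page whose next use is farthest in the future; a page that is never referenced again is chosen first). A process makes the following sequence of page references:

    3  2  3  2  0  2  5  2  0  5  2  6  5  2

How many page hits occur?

9

3: miss, frames (3)
2: miss, frames (3 2)
3: hit
2: hit
0: miss, frames (3 2 0)
2: hit
5: miss, frames (3 2 0 5)
2: hit
0: hit
5: hit
2: hit
6: miss, evict 0, frames (3 2 5 6)
5: hit
2: hit
Hits: 9.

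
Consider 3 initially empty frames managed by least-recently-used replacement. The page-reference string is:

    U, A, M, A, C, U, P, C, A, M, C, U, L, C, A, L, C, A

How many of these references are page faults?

U -> miss, frames [U]
A -> miss, frames [U, A]
M -> miss, frames [U, A, M]
A -> hit
C -> miss, evict U, frames [M, A, C]
U -> miss, evict M, frames [A, C, U]
P -> miss, evict A, frames [C, U, P]
C -> hit
A -> miss, evict U, frames [P, C, A]
M -> miss, evict P, frames [C, A, M]
C -> hit
U -> miss, evict A, frames [M, C, U]
L -> miss, evict M, frames [C, U, L]
C -> hit
A -> miss, evict U, frames [L, C, A]
L -> hit
C -> hit
A -> hit
Page faults: 11.

11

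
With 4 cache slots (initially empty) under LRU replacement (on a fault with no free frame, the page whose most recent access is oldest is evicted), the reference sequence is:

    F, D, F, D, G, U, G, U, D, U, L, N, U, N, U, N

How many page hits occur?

10

F → fault, frames [F]
D → fault, frames [F, D]
F → hit
D → hit
G → fault, frames [F, D, G]
U → fault, frames [F, D, G, U]
G → hit
U → hit
D → hit
U → hit
L → fault, evict F, frames [G, D, U, L]
N → fault, evict G, frames [D, U, L, N]
U → hit
N → hit
U → hit
N → hit
Hits: 10.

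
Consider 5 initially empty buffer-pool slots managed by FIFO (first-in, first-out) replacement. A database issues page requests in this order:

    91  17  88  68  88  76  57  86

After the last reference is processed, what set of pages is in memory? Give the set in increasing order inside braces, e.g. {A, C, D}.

{57, 68, 76, 86, 88}

91 -> miss, frames [91]
17 -> miss, frames [91, 17]
88 -> miss, frames [91, 17, 88]
68 -> miss, frames [91, 17, 88, 68]
88 -> hit
76 -> miss, frames [91, 17, 88, 68, 76]
57 -> miss, evict 91, frames [17, 88, 68, 76, 57]
86 -> miss, evict 17, frames [88, 68, 76, 57, 86]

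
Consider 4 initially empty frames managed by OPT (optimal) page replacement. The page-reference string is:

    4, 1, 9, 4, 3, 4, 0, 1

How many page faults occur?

5

4 -> fault, frames (4)
1 -> fault, frames (4 1)
9 -> fault, frames (4 1 9)
4 -> hit
3 -> fault, frames (4 1 9 3)
4 -> hit
0 -> fault, evict 3, frames (4 1 9 0)
1 -> hit
Page faults: 5.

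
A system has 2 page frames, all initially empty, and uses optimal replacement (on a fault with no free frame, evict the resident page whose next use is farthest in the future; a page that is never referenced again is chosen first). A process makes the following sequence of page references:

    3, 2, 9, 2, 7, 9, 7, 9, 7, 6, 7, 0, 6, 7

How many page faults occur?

7

3 → fault, frames (3)
2 → fault, frames (3 2)
9 → fault, evict 3, frames (2 9)
2 → hit
7 → fault, evict 2, frames (9 7)
9 → hit
7 → hit
9 → hit
7 → hit
6 → fault, evict 9, frames (7 6)
7 → hit
0 → fault, evict 7, frames (6 0)
6 → hit
7 → fault, evict 0, frames (6 7)
Page faults: 7.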